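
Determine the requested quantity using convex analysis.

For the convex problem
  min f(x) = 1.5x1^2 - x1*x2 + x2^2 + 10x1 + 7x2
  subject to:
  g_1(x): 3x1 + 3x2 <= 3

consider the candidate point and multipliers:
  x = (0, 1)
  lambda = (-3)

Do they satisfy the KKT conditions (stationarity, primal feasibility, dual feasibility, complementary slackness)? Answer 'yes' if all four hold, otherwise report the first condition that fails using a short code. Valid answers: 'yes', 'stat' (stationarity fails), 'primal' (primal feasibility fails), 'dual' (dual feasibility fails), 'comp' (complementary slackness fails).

Gradient of f: grad f(x) = Q x + c = (9, 9)
Constraint values g_i(x) = a_i^T x - b_i:
  g_1((0, 1)) = 0
Stationarity residual: grad f(x) + sum_i lambda_i a_i = (0, 0)
  -> stationarity OK
Primal feasibility (all g_i <= 0): OK
Dual feasibility (all lambda_i >= 0): FAILS
Complementary slackness (lambda_i * g_i(x) = 0 for all i): OK

Verdict: the first failing condition is dual_feasibility -> dual.

dual


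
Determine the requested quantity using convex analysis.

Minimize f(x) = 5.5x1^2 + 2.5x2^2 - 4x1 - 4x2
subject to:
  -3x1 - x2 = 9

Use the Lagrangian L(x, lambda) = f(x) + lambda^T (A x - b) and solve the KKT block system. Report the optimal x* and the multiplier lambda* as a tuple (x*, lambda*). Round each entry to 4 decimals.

Form the Lagrangian:
  L(x, lambda) = (1/2) x^T Q x + c^T x + lambda^T (A x - b)
Stationarity (grad_x L = 0): Q x + c + A^T lambda = 0.
Primal feasibility: A x = b.

This gives the KKT block system:
  [ Q   A^T ] [ x     ]   [-c ]
  [ A    0  ] [ lambda ] = [ b ]

Solving the linear system:
  x*      = (-2.5536, -1.3393)
  lambda* = (-10.6964)
  f(x*)   = 55.9196

x* = (-2.5536, -1.3393), lambda* = (-10.6964)


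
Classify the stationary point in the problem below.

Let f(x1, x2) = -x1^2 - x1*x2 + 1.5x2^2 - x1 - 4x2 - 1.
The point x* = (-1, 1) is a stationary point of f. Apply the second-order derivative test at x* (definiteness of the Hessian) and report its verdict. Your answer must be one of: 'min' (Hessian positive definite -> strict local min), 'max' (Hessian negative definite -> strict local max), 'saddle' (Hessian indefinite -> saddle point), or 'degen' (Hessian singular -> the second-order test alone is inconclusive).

Compute the Hessian H = grad^2 f:
  H = [[-2, -1], [-1, 3]]
Verify stationarity: grad f(x*) = H x* + g = (0, 0).
Eigenvalues of H: -2.1926, 3.1926.
Eigenvalues have mixed signs, so H is indefinite -> x* is a saddle point.

saddle


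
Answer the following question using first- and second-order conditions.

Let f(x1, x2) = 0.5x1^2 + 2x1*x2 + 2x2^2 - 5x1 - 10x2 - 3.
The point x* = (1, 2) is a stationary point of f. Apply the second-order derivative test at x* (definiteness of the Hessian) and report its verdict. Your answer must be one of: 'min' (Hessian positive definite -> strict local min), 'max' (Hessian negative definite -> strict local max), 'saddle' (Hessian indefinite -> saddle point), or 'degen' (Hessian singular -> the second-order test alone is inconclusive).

Compute the Hessian H = grad^2 f:
  H = [[1, 2], [2, 4]]
Verify stationarity: grad f(x*) = H x* + g = (0, 0).
Eigenvalues of H: 0, 5.
H has a zero eigenvalue (singular; positive semidefinite but not definite), so H is neither positive definite, negative definite, nor indefinite. The second-order test alone is inconclusive -> degen.
(Indeed, f is constant along the null direction of H through x*, so x* is not a strict local extremum.)

degen


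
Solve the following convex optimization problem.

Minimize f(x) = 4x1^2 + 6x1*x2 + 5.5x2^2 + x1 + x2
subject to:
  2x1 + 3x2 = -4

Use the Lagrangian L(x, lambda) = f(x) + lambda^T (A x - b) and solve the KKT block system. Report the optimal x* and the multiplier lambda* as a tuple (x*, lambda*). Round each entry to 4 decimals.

Form the Lagrangian:
  L(x, lambda) = (1/2) x^T Q x + c^T x + lambda^T (A x - b)
Stationarity (grad_x L = 0): Q x + c + A^T lambda = 0.
Primal feasibility: A x = b.

This gives the KKT block system:
  [ Q   A^T ] [ x     ]   [-c ]
  [ A    0  ] [ lambda ] = [ b ]

Solving the linear system:
  x*      = (-0.4318, -1.0455)
  lambda* = (4.3636)
  f(x*)   = 7.9886

x* = (-0.4318, -1.0455), lambda* = (4.3636)


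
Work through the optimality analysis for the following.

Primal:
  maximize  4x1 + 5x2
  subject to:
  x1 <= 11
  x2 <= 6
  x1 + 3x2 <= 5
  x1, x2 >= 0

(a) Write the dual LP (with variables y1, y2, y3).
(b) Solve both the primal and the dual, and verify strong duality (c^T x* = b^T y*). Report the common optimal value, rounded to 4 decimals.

The standard primal-dual pair for 'max c^T x s.t. A x <= b, x >= 0' is:
  Dual:  min b^T y  s.t.  A^T y >= c,  y >= 0.

So the dual LP is:
  minimize  11y1 + 6y2 + 5y3
  subject to:
    y1 + y3 >= 4
    y2 + 3y3 >= 5
    y1, y2, y3 >= 0

Solving the primal: x* = (5, 0).
  primal value c^T x* = 20.
Solving the dual: y* = (0, 0, 4).
  dual value b^T y* = 20.
Strong duality: c^T x* = b^T y*. Confirmed.

20


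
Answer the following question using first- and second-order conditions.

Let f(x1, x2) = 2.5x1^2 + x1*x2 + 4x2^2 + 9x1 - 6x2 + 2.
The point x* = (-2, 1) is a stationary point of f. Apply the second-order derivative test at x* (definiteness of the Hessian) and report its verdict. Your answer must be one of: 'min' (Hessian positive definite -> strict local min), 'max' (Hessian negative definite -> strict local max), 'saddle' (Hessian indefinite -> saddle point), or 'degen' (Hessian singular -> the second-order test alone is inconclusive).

Compute the Hessian H = grad^2 f:
  H = [[5, 1], [1, 8]]
Verify stationarity: grad f(x*) = H x* + g = (0, 0).
Eigenvalues of H: 4.6972, 8.3028.
Both eigenvalues > 0, so H is positive definite -> x* is a strict local min.

min


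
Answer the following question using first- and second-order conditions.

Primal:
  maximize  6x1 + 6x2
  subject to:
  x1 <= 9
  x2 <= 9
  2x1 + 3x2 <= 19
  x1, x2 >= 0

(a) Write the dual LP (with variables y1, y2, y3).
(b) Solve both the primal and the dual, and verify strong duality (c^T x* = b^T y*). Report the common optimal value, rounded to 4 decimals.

The standard primal-dual pair for 'max c^T x s.t. A x <= b, x >= 0' is:
  Dual:  min b^T y  s.t.  A^T y >= c,  y >= 0.

So the dual LP is:
  minimize  9y1 + 9y2 + 19y3
  subject to:
    y1 + 2y3 >= 6
    y2 + 3y3 >= 6
    y1, y2, y3 >= 0

Solving the primal: x* = (9, 0.3333).
  primal value c^T x* = 56.
Solving the dual: y* = (2, 0, 2).
  dual value b^T y* = 56.
Strong duality: c^T x* = b^T y*. Confirmed.

56


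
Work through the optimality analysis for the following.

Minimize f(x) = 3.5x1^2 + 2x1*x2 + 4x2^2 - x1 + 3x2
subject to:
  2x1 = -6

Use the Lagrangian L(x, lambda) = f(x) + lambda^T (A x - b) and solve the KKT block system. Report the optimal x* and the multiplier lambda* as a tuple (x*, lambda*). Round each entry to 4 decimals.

Form the Lagrangian:
  L(x, lambda) = (1/2) x^T Q x + c^T x + lambda^T (A x - b)
Stationarity (grad_x L = 0): Q x + c + A^T lambda = 0.
Primal feasibility: A x = b.

This gives the KKT block system:
  [ Q   A^T ] [ x     ]   [-c ]
  [ A    0  ] [ lambda ] = [ b ]

Solving the linear system:
  x*      = (-3, 0.375)
  lambda* = (10.625)
  f(x*)   = 33.9375

x* = (-3, 0.375), lambda* = (10.625)


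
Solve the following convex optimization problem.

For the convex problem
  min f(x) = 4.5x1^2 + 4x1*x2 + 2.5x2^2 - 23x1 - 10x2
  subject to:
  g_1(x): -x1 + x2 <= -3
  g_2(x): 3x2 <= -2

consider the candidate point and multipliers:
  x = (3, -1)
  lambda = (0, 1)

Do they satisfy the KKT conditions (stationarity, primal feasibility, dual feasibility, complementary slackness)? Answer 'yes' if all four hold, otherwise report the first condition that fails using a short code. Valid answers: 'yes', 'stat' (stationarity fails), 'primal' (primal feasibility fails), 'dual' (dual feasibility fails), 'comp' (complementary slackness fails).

Gradient of f: grad f(x) = Q x + c = (0, -3)
Constraint values g_i(x) = a_i^T x - b_i:
  g_1((3, -1)) = -1
  g_2((3, -1)) = -1
Stationarity residual: grad f(x) + sum_i lambda_i a_i = (0, 0)
  -> stationarity OK
Primal feasibility (all g_i <= 0): OK
Dual feasibility (all lambda_i >= 0): OK
Complementary slackness (lambda_i * g_i(x) = 0 for all i): FAILS

Verdict: the first failing condition is complementary_slackness -> comp.

comp


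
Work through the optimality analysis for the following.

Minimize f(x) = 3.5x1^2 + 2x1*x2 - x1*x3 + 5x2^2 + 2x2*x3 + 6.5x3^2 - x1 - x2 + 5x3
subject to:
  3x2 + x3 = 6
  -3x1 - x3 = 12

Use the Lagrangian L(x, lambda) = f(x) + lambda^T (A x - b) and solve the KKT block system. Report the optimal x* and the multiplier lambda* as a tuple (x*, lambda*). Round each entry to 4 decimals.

Form the Lagrangian:
  L(x, lambda) = (1/2) x^T Q x + c^T x + lambda^T (A x - b)
Stationarity (grad_x L = 0): Q x + c + A^T lambda = 0.
Primal feasibility: A x = b.

This gives the KKT block system:
  [ Q   A^T ] [ x     ]   [-c ]
  [ A    0  ] [ lambda ] = [ b ]

Solving the linear system:
  x*      = (-3.5985, 2.4015, -1.2045)
  lambda* = (-4.4697, -6.7273)
  f(x*)   = 51.3598

x* = (-3.5985, 2.4015, -1.2045), lambda* = (-4.4697, -6.7273)


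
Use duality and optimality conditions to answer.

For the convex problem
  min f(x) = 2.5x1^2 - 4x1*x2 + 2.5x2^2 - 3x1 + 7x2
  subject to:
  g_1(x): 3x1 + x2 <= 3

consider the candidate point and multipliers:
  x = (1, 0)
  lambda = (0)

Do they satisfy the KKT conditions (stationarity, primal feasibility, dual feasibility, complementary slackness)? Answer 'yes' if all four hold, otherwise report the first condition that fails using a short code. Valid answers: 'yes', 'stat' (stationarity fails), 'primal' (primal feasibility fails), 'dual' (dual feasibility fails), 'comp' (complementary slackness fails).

Gradient of f: grad f(x) = Q x + c = (2, 3)
Constraint values g_i(x) = a_i^T x - b_i:
  g_1((1, 0)) = 0
Stationarity residual: grad f(x) + sum_i lambda_i a_i = (2, 3)
  -> stationarity FAILS
Primal feasibility (all g_i <= 0): OK
Dual feasibility (all lambda_i >= 0): OK
Complementary slackness (lambda_i * g_i(x) = 0 for all i): OK

Verdict: the first failing condition is stationarity -> stat.

stat


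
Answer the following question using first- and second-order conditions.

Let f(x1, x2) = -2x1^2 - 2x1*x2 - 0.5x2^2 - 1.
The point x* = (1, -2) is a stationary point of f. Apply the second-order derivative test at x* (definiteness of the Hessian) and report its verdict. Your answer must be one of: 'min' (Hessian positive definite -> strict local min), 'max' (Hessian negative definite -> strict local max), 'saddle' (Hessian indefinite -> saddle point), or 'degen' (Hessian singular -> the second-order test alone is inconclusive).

Compute the Hessian H = grad^2 f:
  H = [[-4, -2], [-2, -1]]
Verify stationarity: grad f(x*) = H x* + g = (0, 0).
Eigenvalues of H: -5, 0.
H has a zero eigenvalue (singular; negative semidefinite but not definite), so H is neither positive definite, negative definite, nor indefinite. The second-order test alone is inconclusive -> degen.
(Indeed, f is constant along the null direction of H through x*, so x* is not a strict local extremum.)

degen


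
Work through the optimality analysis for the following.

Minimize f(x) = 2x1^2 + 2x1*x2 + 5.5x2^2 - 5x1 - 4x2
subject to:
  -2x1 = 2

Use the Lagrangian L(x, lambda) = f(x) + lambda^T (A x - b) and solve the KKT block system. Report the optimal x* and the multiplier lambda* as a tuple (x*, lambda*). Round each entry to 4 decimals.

Form the Lagrangian:
  L(x, lambda) = (1/2) x^T Q x + c^T x + lambda^T (A x - b)
Stationarity (grad_x L = 0): Q x + c + A^T lambda = 0.
Primal feasibility: A x = b.

This gives the KKT block system:
  [ Q   A^T ] [ x     ]   [-c ]
  [ A    0  ] [ lambda ] = [ b ]

Solving the linear system:
  x*      = (-1, 0.5455)
  lambda* = (-3.9545)
  f(x*)   = 5.3636

x* = (-1, 0.5455), lambda* = (-3.9545)


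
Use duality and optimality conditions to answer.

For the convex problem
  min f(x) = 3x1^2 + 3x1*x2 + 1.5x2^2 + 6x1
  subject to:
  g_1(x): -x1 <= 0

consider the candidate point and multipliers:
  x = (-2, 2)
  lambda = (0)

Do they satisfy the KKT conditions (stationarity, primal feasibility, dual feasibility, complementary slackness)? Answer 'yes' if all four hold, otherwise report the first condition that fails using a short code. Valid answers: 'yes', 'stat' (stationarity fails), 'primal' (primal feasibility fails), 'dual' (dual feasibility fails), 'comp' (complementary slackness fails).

Gradient of f: grad f(x) = Q x + c = (0, 0)
Constraint values g_i(x) = a_i^T x - b_i:
  g_1((-2, 2)) = 2
Stationarity residual: grad f(x) + sum_i lambda_i a_i = (0, 0)
  -> stationarity OK
Primal feasibility (all g_i <= 0): FAILS
Dual feasibility (all lambda_i >= 0): OK
Complementary slackness (lambda_i * g_i(x) = 0 for all i): OK

Verdict: the first failing condition is primal_feasibility -> primal.

primal


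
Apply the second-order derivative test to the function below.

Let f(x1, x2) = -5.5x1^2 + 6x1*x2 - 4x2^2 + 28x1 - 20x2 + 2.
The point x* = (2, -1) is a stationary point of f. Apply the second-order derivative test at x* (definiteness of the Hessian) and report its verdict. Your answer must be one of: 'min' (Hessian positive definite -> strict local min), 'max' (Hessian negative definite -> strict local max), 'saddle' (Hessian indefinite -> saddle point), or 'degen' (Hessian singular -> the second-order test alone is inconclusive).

Compute the Hessian H = grad^2 f:
  H = [[-11, 6], [6, -8]]
Verify stationarity: grad f(x*) = H x* + g = (0, 0).
Eigenvalues of H: -15.6847, -3.3153.
Both eigenvalues < 0, so H is negative definite -> x* is a strict local max.

max


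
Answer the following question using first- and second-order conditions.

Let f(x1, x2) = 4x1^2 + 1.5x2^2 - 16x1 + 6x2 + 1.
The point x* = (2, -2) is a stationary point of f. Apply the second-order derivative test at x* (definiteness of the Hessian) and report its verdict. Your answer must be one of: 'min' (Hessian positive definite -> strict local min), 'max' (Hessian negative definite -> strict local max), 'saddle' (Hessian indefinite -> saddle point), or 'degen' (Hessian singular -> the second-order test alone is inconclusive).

Compute the Hessian H = grad^2 f:
  H = [[8, 0], [0, 3]]
Verify stationarity: grad f(x*) = H x* + g = (0, 0).
Eigenvalues of H: 3, 8.
Both eigenvalues > 0, so H is positive definite -> x* is a strict local min.

min


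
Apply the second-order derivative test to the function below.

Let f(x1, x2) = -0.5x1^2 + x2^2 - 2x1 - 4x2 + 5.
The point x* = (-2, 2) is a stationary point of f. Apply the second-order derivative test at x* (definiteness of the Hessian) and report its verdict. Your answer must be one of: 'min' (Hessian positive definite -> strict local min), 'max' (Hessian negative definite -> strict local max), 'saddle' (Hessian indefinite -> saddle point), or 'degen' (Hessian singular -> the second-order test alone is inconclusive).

Compute the Hessian H = grad^2 f:
  H = [[-1, 0], [0, 2]]
Verify stationarity: grad f(x*) = H x* + g = (0, 0).
Eigenvalues of H: -1, 2.
Eigenvalues have mixed signs, so H is indefinite -> x* is a saddle point.

saddle


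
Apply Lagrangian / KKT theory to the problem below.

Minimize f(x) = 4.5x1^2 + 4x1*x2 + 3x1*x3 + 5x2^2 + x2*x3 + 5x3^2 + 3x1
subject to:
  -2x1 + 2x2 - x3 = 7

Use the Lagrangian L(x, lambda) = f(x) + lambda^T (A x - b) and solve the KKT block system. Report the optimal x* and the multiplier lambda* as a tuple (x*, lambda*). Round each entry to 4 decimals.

Form the Lagrangian:
  L(x, lambda) = (1/2) x^T Q x + c^T x + lambda^T (A x - b)
Stationarity (grad_x L = 0): Q x + c + A^T lambda = 0.
Primal feasibility: A x = b.

This gives the KKT block system:
  [ Q   A^T ] [ x     ]   [-c ]
  [ A    0  ] [ lambda ] = [ b ]

Solving the linear system:
  x*      = (-1.9343, 1.576, 0.0205)
  lambda* = (-4.0216)
  f(x*)   = 11.174

x* = (-1.9343, 1.576, 0.0205), lambda* = (-4.0216)


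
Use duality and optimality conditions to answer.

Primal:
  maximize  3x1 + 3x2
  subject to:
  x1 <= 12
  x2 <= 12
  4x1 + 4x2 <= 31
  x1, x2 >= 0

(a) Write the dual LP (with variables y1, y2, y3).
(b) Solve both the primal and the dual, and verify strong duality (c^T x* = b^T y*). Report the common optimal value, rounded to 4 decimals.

The standard primal-dual pair for 'max c^T x s.t. A x <= b, x >= 0' is:
  Dual:  min b^T y  s.t.  A^T y >= c,  y >= 0.

So the dual LP is:
  minimize  12y1 + 12y2 + 31y3
  subject to:
    y1 + 4y3 >= 3
    y2 + 4y3 >= 3
    y1, y2, y3 >= 0

Solving the primal: x* = (7.75, 0).
  primal value c^T x* = 23.25.
Solving the dual: y* = (0, 0, 0.75).
  dual value b^T y* = 23.25.
Strong duality: c^T x* = b^T y*. Confirmed.

23.25


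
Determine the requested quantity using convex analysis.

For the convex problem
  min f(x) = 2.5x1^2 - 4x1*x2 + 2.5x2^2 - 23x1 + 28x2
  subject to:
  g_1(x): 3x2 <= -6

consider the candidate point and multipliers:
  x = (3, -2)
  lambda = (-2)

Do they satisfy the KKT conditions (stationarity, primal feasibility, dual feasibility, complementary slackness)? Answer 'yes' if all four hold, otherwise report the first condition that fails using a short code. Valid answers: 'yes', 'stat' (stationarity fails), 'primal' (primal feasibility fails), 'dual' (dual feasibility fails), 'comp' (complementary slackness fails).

Gradient of f: grad f(x) = Q x + c = (0, 6)
Constraint values g_i(x) = a_i^T x - b_i:
  g_1((3, -2)) = 0
Stationarity residual: grad f(x) + sum_i lambda_i a_i = (0, 0)
  -> stationarity OK
Primal feasibility (all g_i <= 0): OK
Dual feasibility (all lambda_i >= 0): FAILS
Complementary slackness (lambda_i * g_i(x) = 0 for all i): OK

Verdict: the first failing condition is dual_feasibility -> dual.

dual


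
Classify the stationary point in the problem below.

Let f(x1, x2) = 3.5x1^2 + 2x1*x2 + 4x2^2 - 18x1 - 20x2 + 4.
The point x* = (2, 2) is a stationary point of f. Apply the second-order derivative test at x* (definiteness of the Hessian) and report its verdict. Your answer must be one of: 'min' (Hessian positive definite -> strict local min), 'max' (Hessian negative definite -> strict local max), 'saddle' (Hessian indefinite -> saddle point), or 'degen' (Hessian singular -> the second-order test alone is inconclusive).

Compute the Hessian H = grad^2 f:
  H = [[7, 2], [2, 8]]
Verify stationarity: grad f(x*) = H x* + g = (0, 0).
Eigenvalues of H: 5.4384, 9.5616.
Both eigenvalues > 0, so H is positive definite -> x* is a strict local min.

min


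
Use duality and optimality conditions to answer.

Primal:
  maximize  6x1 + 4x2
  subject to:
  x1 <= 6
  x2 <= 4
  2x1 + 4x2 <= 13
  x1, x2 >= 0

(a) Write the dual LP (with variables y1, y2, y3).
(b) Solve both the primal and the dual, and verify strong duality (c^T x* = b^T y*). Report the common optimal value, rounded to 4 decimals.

The standard primal-dual pair for 'max c^T x s.t. A x <= b, x >= 0' is:
  Dual:  min b^T y  s.t.  A^T y >= c,  y >= 0.

So the dual LP is:
  minimize  6y1 + 4y2 + 13y3
  subject to:
    y1 + 2y3 >= 6
    y2 + 4y3 >= 4
    y1, y2, y3 >= 0

Solving the primal: x* = (6, 0.25).
  primal value c^T x* = 37.
Solving the dual: y* = (4, 0, 1).
  dual value b^T y* = 37.
Strong duality: c^T x* = b^T y*. Confirmed.

37


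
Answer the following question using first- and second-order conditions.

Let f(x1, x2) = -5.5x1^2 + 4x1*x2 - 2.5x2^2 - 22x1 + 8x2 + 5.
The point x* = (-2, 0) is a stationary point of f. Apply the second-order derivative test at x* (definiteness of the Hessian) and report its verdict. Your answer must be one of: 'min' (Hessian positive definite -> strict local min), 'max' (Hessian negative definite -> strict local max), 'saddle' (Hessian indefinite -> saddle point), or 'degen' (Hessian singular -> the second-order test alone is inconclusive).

Compute the Hessian H = grad^2 f:
  H = [[-11, 4], [4, -5]]
Verify stationarity: grad f(x*) = H x* + g = (0, 0).
Eigenvalues of H: -13, -3.
Both eigenvalues < 0, so H is negative definite -> x* is a strict local max.

max


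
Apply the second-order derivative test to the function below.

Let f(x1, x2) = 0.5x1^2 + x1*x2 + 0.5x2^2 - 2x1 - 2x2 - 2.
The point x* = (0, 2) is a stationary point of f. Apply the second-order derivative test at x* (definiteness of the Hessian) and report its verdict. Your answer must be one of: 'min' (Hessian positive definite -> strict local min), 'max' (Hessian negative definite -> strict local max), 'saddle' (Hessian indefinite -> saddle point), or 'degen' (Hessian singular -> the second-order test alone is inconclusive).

Compute the Hessian H = grad^2 f:
  H = [[1, 1], [1, 1]]
Verify stationarity: grad f(x*) = H x* + g = (0, 0).
Eigenvalues of H: 0, 2.
H has a zero eigenvalue (singular; positive semidefinite but not definite), so H is neither positive definite, negative definite, nor indefinite. The second-order test alone is inconclusive -> degen.
(Indeed, f is constant along the null direction of H through x*, so x* is not a strict local extremum.)

degen


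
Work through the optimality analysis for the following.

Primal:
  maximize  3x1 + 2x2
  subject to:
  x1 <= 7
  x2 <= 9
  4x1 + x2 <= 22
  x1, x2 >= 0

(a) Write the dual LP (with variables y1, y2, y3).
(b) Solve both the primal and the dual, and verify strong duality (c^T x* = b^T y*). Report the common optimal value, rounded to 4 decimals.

The standard primal-dual pair for 'max c^T x s.t. A x <= b, x >= 0' is:
  Dual:  min b^T y  s.t.  A^T y >= c,  y >= 0.

So the dual LP is:
  minimize  7y1 + 9y2 + 22y3
  subject to:
    y1 + 4y3 >= 3
    y2 + y3 >= 2
    y1, y2, y3 >= 0

Solving the primal: x* = (3.25, 9).
  primal value c^T x* = 27.75.
Solving the dual: y* = (0, 1.25, 0.75).
  dual value b^T y* = 27.75.
Strong duality: c^T x* = b^T y*. Confirmed.

27.75


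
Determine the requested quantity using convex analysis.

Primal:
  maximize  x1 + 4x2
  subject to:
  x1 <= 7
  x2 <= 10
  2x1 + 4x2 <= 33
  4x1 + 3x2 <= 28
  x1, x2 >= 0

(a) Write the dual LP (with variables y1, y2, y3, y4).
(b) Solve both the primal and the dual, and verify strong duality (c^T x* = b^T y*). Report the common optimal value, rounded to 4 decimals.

The standard primal-dual pair for 'max c^T x s.t. A x <= b, x >= 0' is:
  Dual:  min b^T y  s.t.  A^T y >= c,  y >= 0.

So the dual LP is:
  minimize  7y1 + 10y2 + 33y3 + 28y4
  subject to:
    y1 + 2y3 + 4y4 >= 1
    y2 + 4y3 + 3y4 >= 4
    y1, y2, y3, y4 >= 0

Solving the primal: x* = (0, 8.25).
  primal value c^T x* = 33.
Solving the dual: y* = (0, 0, 1, 0).
  dual value b^T y* = 33.
Strong duality: c^T x* = b^T y*. Confirmed.

33


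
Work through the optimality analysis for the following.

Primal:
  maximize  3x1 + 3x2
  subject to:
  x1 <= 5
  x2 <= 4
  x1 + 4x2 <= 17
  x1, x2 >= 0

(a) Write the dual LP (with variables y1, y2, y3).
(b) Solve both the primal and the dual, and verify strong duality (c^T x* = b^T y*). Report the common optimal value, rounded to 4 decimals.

The standard primal-dual pair for 'max c^T x s.t. A x <= b, x >= 0' is:
  Dual:  min b^T y  s.t.  A^T y >= c,  y >= 0.

So the dual LP is:
  minimize  5y1 + 4y2 + 17y3
  subject to:
    y1 + y3 >= 3
    y2 + 4y3 >= 3
    y1, y2, y3 >= 0

Solving the primal: x* = (5, 3).
  primal value c^T x* = 24.
Solving the dual: y* = (2.25, 0, 0.75).
  dual value b^T y* = 24.
Strong duality: c^T x* = b^T y*. Confirmed.

24


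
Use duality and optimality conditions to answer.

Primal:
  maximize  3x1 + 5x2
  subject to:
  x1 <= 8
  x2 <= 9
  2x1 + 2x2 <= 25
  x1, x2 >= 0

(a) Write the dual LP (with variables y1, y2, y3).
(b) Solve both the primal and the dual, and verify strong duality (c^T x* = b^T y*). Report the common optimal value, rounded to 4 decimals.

The standard primal-dual pair for 'max c^T x s.t. A x <= b, x >= 0' is:
  Dual:  min b^T y  s.t.  A^T y >= c,  y >= 0.

So the dual LP is:
  minimize  8y1 + 9y2 + 25y3
  subject to:
    y1 + 2y3 >= 3
    y2 + 2y3 >= 5
    y1, y2, y3 >= 0

Solving the primal: x* = (3.5, 9).
  primal value c^T x* = 55.5.
Solving the dual: y* = (0, 2, 1.5).
  dual value b^T y* = 55.5.
Strong duality: c^T x* = b^T y*. Confirmed.

55.5


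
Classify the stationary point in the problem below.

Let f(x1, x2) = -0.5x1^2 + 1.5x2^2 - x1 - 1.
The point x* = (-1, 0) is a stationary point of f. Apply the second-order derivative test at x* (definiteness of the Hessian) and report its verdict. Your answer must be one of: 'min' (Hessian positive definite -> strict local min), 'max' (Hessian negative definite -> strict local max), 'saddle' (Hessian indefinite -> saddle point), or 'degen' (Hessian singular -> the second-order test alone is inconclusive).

Compute the Hessian H = grad^2 f:
  H = [[-1, 0], [0, 3]]
Verify stationarity: grad f(x*) = H x* + g = (0, 0).
Eigenvalues of H: -1, 3.
Eigenvalues have mixed signs, so H is indefinite -> x* is a saddle point.

saddle


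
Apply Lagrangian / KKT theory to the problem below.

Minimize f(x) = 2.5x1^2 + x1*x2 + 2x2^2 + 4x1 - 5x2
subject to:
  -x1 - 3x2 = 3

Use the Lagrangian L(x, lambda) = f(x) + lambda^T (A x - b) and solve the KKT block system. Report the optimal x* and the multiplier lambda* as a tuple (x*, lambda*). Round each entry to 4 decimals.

Form the Lagrangian:
  L(x, lambda) = (1/2) x^T Q x + c^T x + lambda^T (A x - b)
Stationarity (grad_x L = 0): Q x + c + A^T lambda = 0.
Primal feasibility: A x = b.

This gives the KKT block system:
  [ Q   A^T ] [ x     ]   [-c ]
  [ A    0  ] [ lambda ] = [ b ]

Solving the linear system:
  x*      = (-1.2558, -0.5814)
  lambda* = (-2.8605)
  f(x*)   = 3.2326

x* = (-1.2558, -0.5814), lambda* = (-2.8605)


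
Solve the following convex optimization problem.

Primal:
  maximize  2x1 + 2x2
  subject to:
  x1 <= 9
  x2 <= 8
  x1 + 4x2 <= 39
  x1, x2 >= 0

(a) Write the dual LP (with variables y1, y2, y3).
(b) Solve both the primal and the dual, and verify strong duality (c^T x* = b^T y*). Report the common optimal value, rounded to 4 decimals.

The standard primal-dual pair for 'max c^T x s.t. A x <= b, x >= 0' is:
  Dual:  min b^T y  s.t.  A^T y >= c,  y >= 0.

So the dual LP is:
  minimize  9y1 + 8y2 + 39y3
  subject to:
    y1 + y3 >= 2
    y2 + 4y3 >= 2
    y1, y2, y3 >= 0

Solving the primal: x* = (9, 7.5).
  primal value c^T x* = 33.
Solving the dual: y* = (1.5, 0, 0.5).
  dual value b^T y* = 33.
Strong duality: c^T x* = b^T y*. Confirmed.

33


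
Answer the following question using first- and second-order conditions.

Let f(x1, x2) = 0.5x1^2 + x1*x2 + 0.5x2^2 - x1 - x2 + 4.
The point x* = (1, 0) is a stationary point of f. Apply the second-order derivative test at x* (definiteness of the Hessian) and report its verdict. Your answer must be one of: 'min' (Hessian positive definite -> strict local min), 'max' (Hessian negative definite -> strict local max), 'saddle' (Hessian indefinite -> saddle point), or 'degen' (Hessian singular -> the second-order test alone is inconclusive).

Compute the Hessian H = grad^2 f:
  H = [[1, 1], [1, 1]]
Verify stationarity: grad f(x*) = H x* + g = (0, 0).
Eigenvalues of H: 0, 2.
H has a zero eigenvalue (singular; positive semidefinite but not definite), so H is neither positive definite, negative definite, nor indefinite. The second-order test alone is inconclusive -> degen.
(Indeed, f is constant along the null direction of H through x*, so x* is not a strict local extremum.)

degen


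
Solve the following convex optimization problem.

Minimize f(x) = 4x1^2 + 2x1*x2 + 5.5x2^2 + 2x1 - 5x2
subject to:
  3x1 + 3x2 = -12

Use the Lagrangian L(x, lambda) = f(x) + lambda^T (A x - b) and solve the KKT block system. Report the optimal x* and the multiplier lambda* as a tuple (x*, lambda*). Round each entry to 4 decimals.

Form the Lagrangian:
  L(x, lambda) = (1/2) x^T Q x + c^T x + lambda^T (A x - b)
Stationarity (grad_x L = 0): Q x + c + A^T lambda = 0.
Primal feasibility: A x = b.

This gives the KKT block system:
  [ Q   A^T ] [ x     ]   [-c ]
  [ A    0  ] [ lambda ] = [ b ]

Solving the linear system:
  x*      = (-2.8667, -1.1333)
  lambda* = (7.7333)
  f(x*)   = 46.3667

x* = (-2.8667, -1.1333), lambda* = (7.7333)


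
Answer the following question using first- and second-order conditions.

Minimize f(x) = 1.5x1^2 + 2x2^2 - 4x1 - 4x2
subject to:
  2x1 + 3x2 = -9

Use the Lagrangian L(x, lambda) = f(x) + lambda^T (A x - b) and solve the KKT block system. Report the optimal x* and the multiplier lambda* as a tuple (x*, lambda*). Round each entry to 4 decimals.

Form the Lagrangian:
  L(x, lambda) = (1/2) x^T Q x + c^T x + lambda^T (A x - b)
Stationarity (grad_x L = 0): Q x + c + A^T lambda = 0.
Primal feasibility: A x = b.

This gives the KKT block system:
  [ Q   A^T ] [ x     ]   [-c ]
  [ A    0  ] [ lambda ] = [ b ]

Solving the linear system:
  x*      = (-1.3953, -2.0698)
  lambda* = (4.093)
  f(x*)   = 25.3488

x* = (-1.3953, -2.0698), lambda* = (4.093)


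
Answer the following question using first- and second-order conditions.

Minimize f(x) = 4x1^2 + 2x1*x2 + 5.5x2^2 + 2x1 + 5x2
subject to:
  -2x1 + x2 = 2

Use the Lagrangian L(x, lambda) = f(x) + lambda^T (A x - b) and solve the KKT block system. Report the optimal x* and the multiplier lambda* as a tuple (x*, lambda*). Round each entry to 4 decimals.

Form the Lagrangian:
  L(x, lambda) = (1/2) x^T Q x + c^T x + lambda^T (A x - b)
Stationarity (grad_x L = 0): Q x + c + A^T lambda = 0.
Primal feasibility: A x = b.

This gives the KKT block system:
  [ Q   A^T ] [ x     ]   [-c ]
  [ A    0  ] [ lambda ] = [ b ]

Solving the linear system:
  x*      = (-1, 0)
  lambda* = (-3)
  f(x*)   = 2

x* = (-1, 0), lambda* = (-3)


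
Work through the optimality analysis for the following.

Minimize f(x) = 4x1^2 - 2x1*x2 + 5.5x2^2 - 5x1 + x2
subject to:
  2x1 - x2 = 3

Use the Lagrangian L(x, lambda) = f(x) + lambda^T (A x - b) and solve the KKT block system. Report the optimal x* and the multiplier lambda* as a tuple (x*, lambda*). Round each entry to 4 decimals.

Form the Lagrangian:
  L(x, lambda) = (1/2) x^T Q x + c^T x + lambda^T (A x - b)
Stationarity (grad_x L = 0): Q x + c + A^T lambda = 0.
Primal feasibility: A x = b.

This gives the KKT block system:
  [ Q   A^T ] [ x     ]   [-c ]
  [ A    0  ] [ lambda ] = [ b ]

Solving the linear system:
  x*      = (1.4318, -0.1364)
  lambda* = (-3.3636)
  f(x*)   = 1.3977

x* = (1.4318, -0.1364), lambda* = (-3.3636)


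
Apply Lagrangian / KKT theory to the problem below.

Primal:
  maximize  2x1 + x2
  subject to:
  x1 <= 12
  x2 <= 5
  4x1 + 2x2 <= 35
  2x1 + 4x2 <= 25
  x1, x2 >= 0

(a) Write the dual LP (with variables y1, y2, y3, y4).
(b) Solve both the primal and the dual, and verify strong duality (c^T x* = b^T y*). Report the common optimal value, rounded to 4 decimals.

The standard primal-dual pair for 'max c^T x s.t. A x <= b, x >= 0' is:
  Dual:  min b^T y  s.t.  A^T y >= c,  y >= 0.

So the dual LP is:
  minimize  12y1 + 5y2 + 35y3 + 25y4
  subject to:
    y1 + 4y3 + 2y4 >= 2
    y2 + 2y3 + 4y4 >= 1
    y1, y2, y3, y4 >= 0

Solving the primal: x* = (7.5, 2.5).
  primal value c^T x* = 17.5.
Solving the dual: y* = (0, 0, 0.5, 0).
  dual value b^T y* = 17.5.
Strong duality: c^T x* = b^T y*. Confirmed.

17.5


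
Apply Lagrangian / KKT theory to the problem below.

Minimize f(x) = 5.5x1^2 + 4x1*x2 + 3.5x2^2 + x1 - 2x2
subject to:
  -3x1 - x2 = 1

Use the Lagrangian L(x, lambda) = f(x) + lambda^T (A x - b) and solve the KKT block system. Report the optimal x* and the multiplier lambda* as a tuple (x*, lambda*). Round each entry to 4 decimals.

Form the Lagrangian:
  L(x, lambda) = (1/2) x^T Q x + c^T x + lambda^T (A x - b)
Stationarity (grad_x L = 0): Q x + c + A^T lambda = 0.
Primal feasibility: A x = b.

This gives the KKT block system:
  [ Q   A^T ] [ x     ]   [-c ]
  [ A    0  ] [ lambda ] = [ b ]

Solving the linear system:
  x*      = (-0.48, 0.44)
  lambda* = (-0.84)
  f(x*)   = -0.26

x* = (-0.48, 0.44), lambda* = (-0.84)


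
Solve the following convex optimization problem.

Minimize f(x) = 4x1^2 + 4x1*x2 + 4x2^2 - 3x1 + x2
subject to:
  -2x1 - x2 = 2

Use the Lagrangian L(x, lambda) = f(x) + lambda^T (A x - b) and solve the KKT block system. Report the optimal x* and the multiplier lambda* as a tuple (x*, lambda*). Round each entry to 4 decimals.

Form the Lagrangian:
  L(x, lambda) = (1/2) x^T Q x + c^T x + lambda^T (A x - b)
Stationarity (grad_x L = 0): Q x + c + A^T lambda = 0.
Primal feasibility: A x = b.

This gives the KKT block system:
  [ Q   A^T ] [ x     ]   [-c ]
  [ A    0  ] [ lambda ] = [ b ]

Solving the linear system:
  x*      = (-0.7917, -0.4167)
  lambda* = (-5.5)
  f(x*)   = 6.4792

x* = (-0.7917, -0.4167), lambda* = (-5.5)


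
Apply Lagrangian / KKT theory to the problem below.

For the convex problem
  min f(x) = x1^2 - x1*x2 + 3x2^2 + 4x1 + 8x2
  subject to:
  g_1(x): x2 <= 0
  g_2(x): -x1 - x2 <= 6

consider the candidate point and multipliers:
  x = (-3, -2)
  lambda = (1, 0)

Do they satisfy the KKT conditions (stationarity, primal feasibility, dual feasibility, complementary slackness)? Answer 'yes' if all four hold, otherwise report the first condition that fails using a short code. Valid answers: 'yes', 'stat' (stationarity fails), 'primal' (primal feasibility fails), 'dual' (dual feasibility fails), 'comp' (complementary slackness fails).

Gradient of f: grad f(x) = Q x + c = (0, -1)
Constraint values g_i(x) = a_i^T x - b_i:
  g_1((-3, -2)) = -2
  g_2((-3, -2)) = -1
Stationarity residual: grad f(x) + sum_i lambda_i a_i = (0, 0)
  -> stationarity OK
Primal feasibility (all g_i <= 0): OK
Dual feasibility (all lambda_i >= 0): OK
Complementary slackness (lambda_i * g_i(x) = 0 for all i): FAILS

Verdict: the first failing condition is complementary_slackness -> comp.

comp


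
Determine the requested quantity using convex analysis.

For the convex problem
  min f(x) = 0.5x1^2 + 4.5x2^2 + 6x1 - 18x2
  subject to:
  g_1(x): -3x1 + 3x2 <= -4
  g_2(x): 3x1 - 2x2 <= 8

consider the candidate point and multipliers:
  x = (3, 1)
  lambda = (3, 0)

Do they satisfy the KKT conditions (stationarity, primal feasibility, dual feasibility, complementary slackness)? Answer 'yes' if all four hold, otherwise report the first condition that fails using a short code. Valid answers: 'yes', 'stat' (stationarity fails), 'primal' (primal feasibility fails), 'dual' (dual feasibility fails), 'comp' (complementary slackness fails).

Gradient of f: grad f(x) = Q x + c = (9, -9)
Constraint values g_i(x) = a_i^T x - b_i:
  g_1((3, 1)) = -2
  g_2((3, 1)) = -1
Stationarity residual: grad f(x) + sum_i lambda_i a_i = (0, 0)
  -> stationarity OK
Primal feasibility (all g_i <= 0): OK
Dual feasibility (all lambda_i >= 0): OK
Complementary slackness (lambda_i * g_i(x) = 0 for all i): FAILS

Verdict: the first failing condition is complementary_slackness -> comp.

comp


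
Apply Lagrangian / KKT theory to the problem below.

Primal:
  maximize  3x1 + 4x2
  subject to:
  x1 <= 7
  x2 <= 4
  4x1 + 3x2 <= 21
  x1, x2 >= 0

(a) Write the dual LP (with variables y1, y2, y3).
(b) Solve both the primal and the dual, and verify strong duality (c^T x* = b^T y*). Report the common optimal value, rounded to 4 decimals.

The standard primal-dual pair for 'max c^T x s.t. A x <= b, x >= 0' is:
  Dual:  min b^T y  s.t.  A^T y >= c,  y >= 0.

So the dual LP is:
  minimize  7y1 + 4y2 + 21y3
  subject to:
    y1 + 4y3 >= 3
    y2 + 3y3 >= 4
    y1, y2, y3 >= 0

Solving the primal: x* = (2.25, 4).
  primal value c^T x* = 22.75.
Solving the dual: y* = (0, 1.75, 0.75).
  dual value b^T y* = 22.75.
Strong duality: c^T x* = b^T y*. Confirmed.

22.75


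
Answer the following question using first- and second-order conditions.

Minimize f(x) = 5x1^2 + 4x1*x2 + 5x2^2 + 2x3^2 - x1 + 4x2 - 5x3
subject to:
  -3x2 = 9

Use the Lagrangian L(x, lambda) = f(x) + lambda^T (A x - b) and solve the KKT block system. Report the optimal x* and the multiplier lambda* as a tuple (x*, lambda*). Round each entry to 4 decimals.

Form the Lagrangian:
  L(x, lambda) = (1/2) x^T Q x + c^T x + lambda^T (A x - b)
Stationarity (grad_x L = 0): Q x + c + A^T lambda = 0.
Primal feasibility: A x = b.

This gives the KKT block system:
  [ Q   A^T ] [ x     ]   [-c ]
  [ A    0  ] [ lambda ] = [ b ]

Solving the linear system:
  x*      = (1.3, -3, 1.25)
  lambda* = (-6.9333)
  f(x*)   = 21.425

x* = (1.3, -3, 1.25), lambda* = (-6.9333)


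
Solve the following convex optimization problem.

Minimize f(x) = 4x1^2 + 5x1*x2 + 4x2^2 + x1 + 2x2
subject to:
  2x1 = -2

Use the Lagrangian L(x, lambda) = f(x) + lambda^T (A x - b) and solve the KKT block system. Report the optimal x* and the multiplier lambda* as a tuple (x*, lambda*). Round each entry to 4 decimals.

Form the Lagrangian:
  L(x, lambda) = (1/2) x^T Q x + c^T x + lambda^T (A x - b)
Stationarity (grad_x L = 0): Q x + c + A^T lambda = 0.
Primal feasibility: A x = b.

This gives the KKT block system:
  [ Q   A^T ] [ x     ]   [-c ]
  [ A    0  ] [ lambda ] = [ b ]

Solving the linear system:
  x*      = (-1, 0.375)
  lambda* = (2.5625)
  f(x*)   = 2.4375

x* = (-1, 0.375), lambda* = (2.5625)


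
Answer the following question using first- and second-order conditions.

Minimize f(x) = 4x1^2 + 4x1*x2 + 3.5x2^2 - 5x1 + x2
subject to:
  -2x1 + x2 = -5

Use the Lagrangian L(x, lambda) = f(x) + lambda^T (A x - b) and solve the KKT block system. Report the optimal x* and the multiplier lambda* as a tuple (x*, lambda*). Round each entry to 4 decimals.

Form the Lagrangian:
  L(x, lambda) = (1/2) x^T Q x + c^T x + lambda^T (A x - b)
Stationarity (grad_x L = 0): Q x + c + A^T lambda = 0.
Primal feasibility: A x = b.

This gives the KKT block system:
  [ Q   A^T ] [ x     ]   [-c ]
  [ A    0  ] [ lambda ] = [ b ]

Solving the linear system:
  x*      = (1.7885, -1.4231)
  lambda* = (1.8077)
  f(x*)   = -0.6635

x* = (1.7885, -1.4231), lambda* = (1.8077)


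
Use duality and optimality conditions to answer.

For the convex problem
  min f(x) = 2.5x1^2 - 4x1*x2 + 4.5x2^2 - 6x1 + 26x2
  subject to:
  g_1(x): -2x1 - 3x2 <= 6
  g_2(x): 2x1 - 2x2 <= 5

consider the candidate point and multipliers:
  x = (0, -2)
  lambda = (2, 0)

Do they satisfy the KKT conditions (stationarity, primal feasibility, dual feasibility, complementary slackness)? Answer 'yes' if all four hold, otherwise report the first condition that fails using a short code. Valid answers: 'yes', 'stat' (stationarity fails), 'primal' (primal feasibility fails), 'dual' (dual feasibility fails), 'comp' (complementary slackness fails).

Gradient of f: grad f(x) = Q x + c = (2, 8)
Constraint values g_i(x) = a_i^T x - b_i:
  g_1((0, -2)) = 0
  g_2((0, -2)) = -1
Stationarity residual: grad f(x) + sum_i lambda_i a_i = (-2, 2)
  -> stationarity FAILS
Primal feasibility (all g_i <= 0): OK
Dual feasibility (all lambda_i >= 0): OK
Complementary slackness (lambda_i * g_i(x) = 0 for all i): OK

Verdict: the first failing condition is stationarity -> stat.

stat


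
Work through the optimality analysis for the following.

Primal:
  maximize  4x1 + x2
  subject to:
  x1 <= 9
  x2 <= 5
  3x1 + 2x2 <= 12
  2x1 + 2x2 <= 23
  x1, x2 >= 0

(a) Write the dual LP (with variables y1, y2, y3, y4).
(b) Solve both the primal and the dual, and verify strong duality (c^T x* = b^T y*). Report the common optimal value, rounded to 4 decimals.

The standard primal-dual pair for 'max c^T x s.t. A x <= b, x >= 0' is:
  Dual:  min b^T y  s.t.  A^T y >= c,  y >= 0.

So the dual LP is:
  minimize  9y1 + 5y2 + 12y3 + 23y4
  subject to:
    y1 + 3y3 + 2y4 >= 4
    y2 + 2y3 + 2y4 >= 1
    y1, y2, y3, y4 >= 0

Solving the primal: x* = (4, 0).
  primal value c^T x* = 16.
Solving the dual: y* = (0, 0, 1.3333, 0).
  dual value b^T y* = 16.
Strong duality: c^T x* = b^T y*. Confirmed.

16


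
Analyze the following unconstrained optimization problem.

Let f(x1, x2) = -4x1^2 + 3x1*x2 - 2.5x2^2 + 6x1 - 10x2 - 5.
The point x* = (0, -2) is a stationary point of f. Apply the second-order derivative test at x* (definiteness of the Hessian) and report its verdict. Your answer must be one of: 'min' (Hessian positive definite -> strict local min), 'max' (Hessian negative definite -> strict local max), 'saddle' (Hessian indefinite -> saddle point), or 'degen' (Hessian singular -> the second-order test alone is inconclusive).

Compute the Hessian H = grad^2 f:
  H = [[-8, 3], [3, -5]]
Verify stationarity: grad f(x*) = H x* + g = (0, 0).
Eigenvalues of H: -9.8541, -3.1459.
Both eigenvalues < 0, so H is negative definite -> x* is a strict local max.

max
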